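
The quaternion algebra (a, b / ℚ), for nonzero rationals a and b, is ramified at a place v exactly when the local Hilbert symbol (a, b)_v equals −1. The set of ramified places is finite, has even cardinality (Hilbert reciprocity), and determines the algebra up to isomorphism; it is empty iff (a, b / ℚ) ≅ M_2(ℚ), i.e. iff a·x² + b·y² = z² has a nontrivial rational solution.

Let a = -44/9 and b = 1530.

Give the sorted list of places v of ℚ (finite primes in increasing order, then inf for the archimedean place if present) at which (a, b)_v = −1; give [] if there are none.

Mod squares: a ≡ -11, b ≡ 170. Check v ∈ {∞, 2, 3, 5, 11, 17}.
v=3: a=3^-2·(≡1), b=3^2·(≡2) mod 3; (1|3)=+1, (2|3)=-1; (−1)^{-2·2·1}·(+1)^2·(-1)^-2 = +1.
v=17: a=17^0·(≡14), b=17^1·(≡5) mod 17; (14|17)=-1, (5|17)=-1; (−1)^{0·1·8}·(-1)^1·(-1)^0 = -1.
v=∞: -11 < 0 and 170 > 0  ⇒  (a,b)_∞ = +1.
v=5: a=5^0·(≡4), b=5^1·(≡1) mod 5; (4|5)=+1, (1|5)=+1; (−1)^{0·1·2}·(+1)^1·(+1)^0 = +1.
v=11: a=11^1·(≡2), b=11^0·(≡1) mod 11; (2|11)=-1, (1|11)=+1; (−1)^{1·0·5}·(-1)^0·(+1)^1 = +1.
v=2: v_2(a)=2, v_2(b)=1; units ≡ 5, 5 (mod 8); ε·ε+αω+βω = 0·0+2·1+1·1 ≡ 1  ⇒  (a,b)_2 = -1.
(-11, 170 / ℚ) ramifies at {2, 17}: a division algebra.

[2, 17]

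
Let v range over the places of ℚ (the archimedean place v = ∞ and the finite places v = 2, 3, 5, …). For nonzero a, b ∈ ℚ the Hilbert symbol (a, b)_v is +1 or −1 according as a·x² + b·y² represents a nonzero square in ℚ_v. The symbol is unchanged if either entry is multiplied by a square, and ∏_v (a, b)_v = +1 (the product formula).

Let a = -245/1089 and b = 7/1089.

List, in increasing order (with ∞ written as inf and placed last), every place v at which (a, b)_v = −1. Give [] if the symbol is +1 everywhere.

Mod squares: a ≡ -5, b ≡ 7. Check v ∈ {∞, 2, 3, 5, 7, 11}.
v=7: a=7^2·(≡4), b=7^1·(≡2) mod 7; (4|7)=+1, (2|7)=+1; (−1)^{2·1·3}·(+1)^1·(+1)^2 = +1.
v=∞: -5 < 0 and 7 > 0  ⇒  (a,b)_∞ = +1.
v=3: a=3^-2·(≡1), b=3^-2·(≡1) mod 3; (1|3)=+1, (1|3)=+1; (−1)^{-2·-2·1}·(+1)^-2·(+1)^-2 = +1.
v=5: a=5^1·(≡4), b=5^0·(≡3) mod 5; (4|5)=+1, (3|5)=-1; (−1)^{1·0·2}·(+1)^0·(-1)^1 = -1.
v=11: a=11^-2·(≡7), b=11^-2·(≡2) mod 11; (7|11)=-1, (2|11)=-1; (−1)^{-2·-2·5}·(-1)^-2·(-1)^-2 = +1.
v=2: v_2(a)=0, v_2(b)=0; units ≡ 3, 7 (mod 8); ε·ε+αω+βω = 1·1+0·0+0·1 ≡ 1  ⇒  (a,b)_2 = -1.
(-5, 7 / ℚ) ramifies at {2, 5}: a division algebra.

[2, 5]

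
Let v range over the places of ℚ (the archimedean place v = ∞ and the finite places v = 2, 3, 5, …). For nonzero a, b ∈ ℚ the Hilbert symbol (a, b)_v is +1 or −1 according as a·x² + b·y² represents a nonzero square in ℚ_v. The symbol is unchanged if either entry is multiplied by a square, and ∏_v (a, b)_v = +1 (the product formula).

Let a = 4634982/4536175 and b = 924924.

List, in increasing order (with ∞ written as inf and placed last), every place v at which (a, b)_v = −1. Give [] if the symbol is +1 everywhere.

(a, b) ≡ (154, 39) mod (ℚ^×)²; places V = {2, 3, 5, 7, 11, 13, 17, 23, ∞}.
(a,b)_∞: sgn(154)=+, sgn(39)=+, so +1.
(a,b)_7: α=-3, u≡1; β=2, v≡4 (mod 7); (1|7)=+1, (4|7)=+1; sign (−1)^0·+1^2·+1^-3 = +1.
(a,b)_23: α=-2, u≡6; β=0, v≡2 (mod 23); (6|23)=+1, (2|23)=+1; sign (−1)^0·+1^0·+1^-2 = +1.
(a,b)_11: α=1, u≡3; β=2, v≡10 (mod 11); (3|11)=+1, (10|11)=-1; sign (−1)^0·+1^2·-1^1 = -1.
(a,b)_3: α=6, u≡1; β=1, v≡1 (mod 3); (1|3)=+1, (1|3)=+1; sign (−1)^0·+1^1·+1^6 = +1.
(a,b)_13: α=0, u≡2; β=1, v≡12 (mod 13); (2|13)=-1, (12|13)=+1; sign (−1)^0·-1^1·+1^0 = -1.
(a,b)_2: α=1, β=2; u≡5, v≡7 (mod 8); ε(u)ε(v)=0·1, αω(v)=1·0, βω(u)=2·1; sum ≡ 0  ⇒  +1.
(a,b)_5: α=-2, u≡1; β=0, v≡4 (mod 5); (1|5)=+1, (4|5)=+1; sign (−1)^0·+1^0·+1^-2 = +1.
(a,b)_17: α=2, u≡9; β=0, v≡5 (mod 17); (9|17)=+1, (5|17)=-1; sign (−1)^0·+1^0·-1^2 = +1.
Ram(154, 39) = {11, 13}; no ℚ_11-point on the conic.

[11, 13]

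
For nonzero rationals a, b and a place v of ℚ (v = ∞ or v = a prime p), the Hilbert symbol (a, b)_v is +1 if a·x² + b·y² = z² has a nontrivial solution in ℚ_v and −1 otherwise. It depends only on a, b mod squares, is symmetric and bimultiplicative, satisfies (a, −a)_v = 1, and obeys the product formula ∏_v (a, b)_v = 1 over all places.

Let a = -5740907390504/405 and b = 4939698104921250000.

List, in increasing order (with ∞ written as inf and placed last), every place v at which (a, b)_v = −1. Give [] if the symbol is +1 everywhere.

Mod squares: a ≡ -130, b ≡ 90365. Check v ∈ {∞, 2, 3, 5, 11, 13, 31, 53}.
v=13: a=13^3·(≡3), b=13^0·(≡5) mod 13; (3|13)=+1, (5|13)=-1; (−1)^{3·0·6}·(+1)^0·(-1)^3 = -1.
v=5: a=5^-1·(≡1), b=5^7·(≡2) mod 5; (1|5)=+1, (2|5)=-1; (−1)^{-1·7·2}·(+1)^7·(-1)^-1 = -1.
v=2: v_2(a)=3, v_2(b)=4; units ≡ 7, 5 (mod 8); ε·ε+αω+βω = 1·0+3·1+4·0 ≡ 1  ⇒  (a,b)_2 = -1.
v=11: a=11^2·(≡6), b=11^1·(≡1) mod 11; (6|11)=-1, (1|11)=+1; (−1)^{2·1·5}·(-1)^1·(+1)^2 = -1.
v=31: a=31^2·(≡18), b=31^3·(≡10) mod 31; (18|31)=+1, (10|31)=+1; (−1)^{2·3·15}·(+1)^3·(+1)^2 = +1.
v=3: a=3^-4·(≡2), b=3^4·(≡2) mod 3; (2|3)=-1, (2|3)=-1; (−1)^{-4·4·1}·(-1)^4·(-1)^-4 = +1.
v=53: a=53^2·(≡15), b=53^3·(≡38) mod 53; (15|53)=+1, (38|53)=+1; (−1)^{2·3·26}·(+1)^3·(+1)^2 = +1.
v=∞: -130 < 0 and 90365 > 0  ⇒  (a,b)_∞ = +1.
|Ram(-130, 90365)| = 4, even; anisotropic at {2, 5, 11, 13}.

[2, 5, 11, 13]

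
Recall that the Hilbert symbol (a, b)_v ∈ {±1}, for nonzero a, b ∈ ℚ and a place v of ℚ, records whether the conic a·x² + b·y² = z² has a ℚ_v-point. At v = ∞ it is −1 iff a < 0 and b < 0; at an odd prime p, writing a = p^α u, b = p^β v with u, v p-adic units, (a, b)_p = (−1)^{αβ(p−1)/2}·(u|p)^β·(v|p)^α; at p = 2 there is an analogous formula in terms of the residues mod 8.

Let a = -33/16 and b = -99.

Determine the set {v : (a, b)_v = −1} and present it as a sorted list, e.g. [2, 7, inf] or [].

Mod squares: a ≡ -33, b ≡ -11. Check v ∈ {∞, 2, 3, 11}.
v=11: a=11^1·(≡6), b=11^1·(≡2) mod 11; (6|11)=-1, (2|11)=-1; (−1)^{1·1·5}·(-1)^1·(-1)^1 = -1.
v=∞: -33 < 0 and -11 < 0  ⇒  (a,b)_∞ = -1.
v=3: a=3^1·(≡1), b=3^2·(≡1) mod 3; (1|3)=+1, (1|3)=+1; (−1)^{1·2·1}·(+1)^2·(+1)^1 = +1.
v=2: v_2(a)=-4, v_2(b)=0; units ≡ 7, 5 (mod 8); ε·ε+αω+βω = 1·0+-4·1+0·0 ≡ 0  ⇒  (a,b)_2 = +1.
(-33, -11 / ℚ) ramifies at {11, ∞}: a division algebra.

[11, inf]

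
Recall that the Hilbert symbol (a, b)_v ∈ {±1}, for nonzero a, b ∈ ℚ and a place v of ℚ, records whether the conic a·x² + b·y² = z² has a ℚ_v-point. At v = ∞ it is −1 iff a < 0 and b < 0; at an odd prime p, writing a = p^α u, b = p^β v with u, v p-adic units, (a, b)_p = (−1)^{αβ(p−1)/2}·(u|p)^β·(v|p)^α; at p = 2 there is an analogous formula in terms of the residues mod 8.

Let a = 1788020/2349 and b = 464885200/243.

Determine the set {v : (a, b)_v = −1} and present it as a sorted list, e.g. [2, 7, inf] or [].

[13, 29]

(a, b) ≡ (145, 39) mod (ℚ^×)²; places V = {2, 3, 5, 13, 23, 29, ∞}.
(a,b)_23: α=2, u≡15; β=2, v≡3 (mod 23); (15|23)=-1, (3|23)=+1; sign (−1)^0·-1^2·+1^2 = +1.
(a,b)_13: α=2, u≡7; β=3, v≡10 (mod 13); (7|13)=-1, (10|13)=+1; sign (−1)^0·-1^3·+1^2 = -1.
(a,b)_29: α=-1, u≡20; β=0, v≡3 (mod 29); (20|29)=+1, (3|29)=-1; sign (−1)^0·+1^0·-1^-1 = -1.
(a,b)_3: α=-4, u≡1; β=-5, v≡1 (mod 3); (1|3)=+1, (1|3)=+1; sign (−1)^0·+1^-5·+1^-4 = +1.
(a,b)_5: α=1, u≡1; β=2, v≡1 (mod 5); (1|5)=+1, (1|5)=+1; sign (−1)^0·+1^2·+1^1 = +1.
(a,b)_2: α=2, β=4; u≡1, v≡7 (mod 8); ε(u)ε(v)=0·1, αω(v)=2·0, βω(u)=4·0; sum ≡ 0  ⇒  +1.
(a,b)_∞: sgn(145)=+, sgn(39)=+, so +1.
|Ram(145, 39)| = 2, even; anisotropic at {13, 29}.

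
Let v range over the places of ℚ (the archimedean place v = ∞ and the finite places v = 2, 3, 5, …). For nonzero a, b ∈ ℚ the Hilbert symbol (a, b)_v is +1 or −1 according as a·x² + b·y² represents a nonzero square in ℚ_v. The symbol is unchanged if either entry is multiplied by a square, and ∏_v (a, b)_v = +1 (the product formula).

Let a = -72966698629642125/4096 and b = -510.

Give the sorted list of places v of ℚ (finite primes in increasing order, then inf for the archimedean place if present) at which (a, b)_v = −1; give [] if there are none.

Mod squares: a ≡ -165, b ≡ -510. Check v ∈ {∞, 2, 3, 5, 7, 11, 17}.
v=11: a=11^3·(≡10), b=11^0·(≡7) mod 11; (10|11)=-1, (7|11)=-1; (−1)^{3·0·5}·(-1)^0·(-1)^3 = -1.
v=7: a=7^4·(≡5), b=7^0·(≡1) mod 7; (5|7)=-1, (1|7)=+1; (−1)^{4·0·3}·(-1)^0·(+1)^4 = +1.
v=∞: -165 < 0 and -510 < 0  ⇒  (a,b)_∞ = -1.
v=3: a=3^7·(≡2), b=3^1·(≡1) mod 3; (2|3)=-1, (1|3)=+1; (−1)^{7·1·1}·(-1)^1·(+1)^7 = +1.
v=5: a=5^3·(≡3), b=5^1·(≡3) mod 5; (3|5)=-1, (3|5)=-1; (−1)^{3·1·2}·(-1)^1·(-1)^3 = +1.
v=2: v_2(a)=-12, v_2(b)=1; units ≡ 3, 1 (mod 8); ε·ε+αω+βω = 1·0+-12·0+1·1 ≡ 1  ⇒  (a,b)_2 = -1.
v=17: a=17^4·(≡11), b=17^1·(≡4) mod 17; (11|17)=-1, (4|17)=+1; (−1)^{4·1·8}·(-1)^1·(+1)^4 = -1.
Ram(-165, -510) = {2, 11, 17, ∞}; no ℚ_2-point on the conic.

[2, 11, 17, inf]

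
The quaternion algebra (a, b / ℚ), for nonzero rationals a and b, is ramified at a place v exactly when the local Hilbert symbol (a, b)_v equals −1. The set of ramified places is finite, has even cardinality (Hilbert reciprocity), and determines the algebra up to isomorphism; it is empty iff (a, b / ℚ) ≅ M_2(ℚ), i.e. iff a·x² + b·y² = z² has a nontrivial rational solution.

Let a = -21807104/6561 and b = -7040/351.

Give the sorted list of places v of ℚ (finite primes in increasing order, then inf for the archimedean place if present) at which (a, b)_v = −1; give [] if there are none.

[2, 11, 13, inf]

(a, b) ≡ (-11, -4290) mod (ℚ^×)²; places V = {2, 3, 5, 11, 13, ∞}.
(a,b)_2: α=14, β=7; u≡5, v≡7 (mod 8); ε(u)ε(v)=0·1, αω(v)=14·0, βω(u)=7·1; sum ≡ 1  ⇒  -1.
(a,b)_5: α=0, u≡1; β=1, v≡2 (mod 5); (1|5)=+1, (2|5)=-1; sign (−1)^0·+1^1·-1^0 = +1.
(a,b)_∞: sgn(-11)=−, sgn(-4290)=−, so -1.
(a,b)_13: α=0, u≡5; β=-1, v≡6 (mod 13); (5|13)=-1, (6|13)=-1; sign (−1)^0·-1^-1·-1^0 = -1.
(a,b)_11: α=3, u≡10; β=1, v≡2 (mod 11); (10|11)=-1, (2|11)=-1; sign (−1)^1·-1^1·-1^3 = -1.
(a,b)_3: α=-8, u≡1; β=-3, v≡1 (mod 3); (1|3)=+1, (1|3)=+1; sign (−1)^0·+1^-3·+1^-8 = +1.
(-11, -4290 / ℚ) ramifies at {2, 11, 13, ∞}: a division algebra.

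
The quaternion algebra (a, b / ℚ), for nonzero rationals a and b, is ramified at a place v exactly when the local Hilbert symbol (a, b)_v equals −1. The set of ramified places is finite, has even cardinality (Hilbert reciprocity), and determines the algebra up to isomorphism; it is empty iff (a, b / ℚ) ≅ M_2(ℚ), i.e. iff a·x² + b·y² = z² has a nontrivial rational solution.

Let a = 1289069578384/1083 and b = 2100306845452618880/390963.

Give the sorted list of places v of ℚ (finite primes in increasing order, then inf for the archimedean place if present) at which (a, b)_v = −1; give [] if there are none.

(a, b) ≡ (3, 2310) mod (ℚ^×)²; places V = {2, 3, 5, 7, 11, 19, 23, 41, 43, ∞}.
(a,b)_7: α=2, u≡3; β=3, v≡4 (mod 7); (3|7)=-1, (4|7)=+1; sign (−1)^0·-1^3·+1^2 = -1.
(a,b)_3: α=-1, u≡1; β=-1, v≡2 (mod 3); (1|3)=+1, (2|3)=-1; sign (−1)^1·+1^-1·-1^-1 = +1.
(a,b)_11: α=0, u≡1; β=1, v≡3 (mod 11); (1|11)=+1, (3|11)=+1; sign (−1)^0·+1^1·+1^0 = +1.
(a,b)_43: α=2, u≡22; β=2, v≡4 (mod 43); (22|43)=-1, (4|43)=+1; sign (−1)^0·-1^2·+1^2 = +1.
(a,b)_5: α=0, u≡3; β=1, v≡2 (mod 5); (3|5)=-1, (2|5)=-1; sign (−1)^0·-1^1·-1^0 = -1.
(a,b)_41: α=2, u≡17; β=2, v≡22 (mod 41); (17|41)=-1, (22|41)=-1; sign (−1)^0·-1^2·-1^2 = +1.
(a,b)_∞: sgn(3)=+, sgn(2310)=+, so +1.
(a,b)_23: α=2, u≡18; β=4, v≡15 (mod 23); (18|23)=+1, (15|23)=-1; sign (−1)^0·+1^4·-1^2 = +1.
(a,b)_2: α=4, β=7; u≡3, v≡3 (mod 8); ε(u)ε(v)=1·1, αω(v)=4·1, βω(u)=7·1; sum ≡ 0  ⇒  +1.
(a,b)_19: α=-2, u≡15; β=-4, v≡5 (mod 19); (15|19)=-1, (5|19)=+1; sign (−1)^0·-1^-4·+1^-2 = +1.
|Ram(3, 2310)| = 2, even; anisotropic at {5, 7}.

[5, 7]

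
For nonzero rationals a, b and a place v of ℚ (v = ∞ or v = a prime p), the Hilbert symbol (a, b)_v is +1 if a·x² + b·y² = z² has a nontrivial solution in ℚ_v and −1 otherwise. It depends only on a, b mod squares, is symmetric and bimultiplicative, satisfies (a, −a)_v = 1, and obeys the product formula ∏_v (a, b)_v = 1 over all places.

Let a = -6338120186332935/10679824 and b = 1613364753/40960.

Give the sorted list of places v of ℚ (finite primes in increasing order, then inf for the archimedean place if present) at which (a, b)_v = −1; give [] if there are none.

[5, 7, 11, 17]

(a, b) ≡ (-935, 2730) mod (ℚ^×)²; places V = {2, 3, 5, 7, 11, 13, 17, 19, 43, ∞}.
(a,b)_7: α=2, u≡5; β=1, v≡3 (mod 7); (5|7)=-1, (3|7)=-1; sign (−1)^0·-1^1·-1^2 = -1.
(a,b)_11: α=3, u≡4; β=2, v≡6 (mod 11); (4|11)=+1, (6|11)=-1; sign (−1)^0·+1^2·-1^3 = -1.
(a,b)_∞: sgn(-935)=−, sgn(2730)=+, so +1.
(a,b)_5: α=1, u≡2; β=-1, v≡4 (mod 5); (2|5)=-1, (4|5)=+1; sign (−1)^0·-1^-1·+1^1 = -1.
(a,b)_43: α=-2, u≡16; β=0, v≡35 (mod 43); (16|43)=+1, (35|43)=+1; sign (−1)^0·+1^0·+1^-2 = +1.
(a,b)_3: α=4, u≡1; β=1, v≡1 (mod 3); (1|3)=+1, (1|3)=+1; sign (−1)^0·+1^1·+1^4 = +1.
(a,b)_19: α=-2, u≡13; β=0, v≡3 (mod 19); (13|19)=-1, (3|19)=-1; sign (−1)^0·-1^0·-1^-2 = +1.
(a,b)_13: α=2, u≡12; β=3, v≡7 (mod 13); (12|13)=+1, (7|13)=-1; sign (−1)^0·+1^3·-1^2 = +1.
(a,b)_17: α=5, u≡4; β=2, v≡7 (mod 17); (4|17)=+1, (7|17)=-1; sign (−1)^0·+1^2·-1^5 = -1.
(a,b)_2: α=-4, β=-13; u≡1, v≡5 (mod 8); ε(u)ε(v)=0·0, αω(v)=-4·1, βω(u)=-13·0; sum ≡ 0  ⇒  +1.
|Ram(-935, 2730)| = 4, even; anisotropic at {5, 7, 11, 17}.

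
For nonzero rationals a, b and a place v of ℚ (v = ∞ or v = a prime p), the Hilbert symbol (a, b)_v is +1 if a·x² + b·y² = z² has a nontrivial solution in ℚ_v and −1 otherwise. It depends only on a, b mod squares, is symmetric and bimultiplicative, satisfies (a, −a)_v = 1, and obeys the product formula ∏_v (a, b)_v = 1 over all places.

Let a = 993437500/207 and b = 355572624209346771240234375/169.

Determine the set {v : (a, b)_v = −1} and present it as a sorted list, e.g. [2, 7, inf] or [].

Mod squares: a ≡ 1265, b ≡ 3135. Check v ∈ {∞, 2, 3, 5, 7, 11, 13, 17, 19, 23}.
v=∞: 1265 > 0 and 3135 > 0  ⇒  (a,b)_∞ = +1.
v=13: a=13^0·(≡10), b=13^-2·(≡11) mod 13; (10|13)=+1, (11|13)=-1; (−1)^{0·-2·6}·(+1)^-2·(-1)^0 = +1.
v=2: v_2(a)=2, v_2(b)=0; units ≡ 1, 7 (mod 8); ε·ε+αω+βω = 0·1+2·0+0·0 ≡ 0  ⇒  (a,b)_2 = +1.
v=7: a=7^0·(≡5), b=7^4·(≡3) mod 7; (5|7)=-1, (3|7)=-1; (−1)^{0·4·3}·(-1)^4·(-1)^0 = +1.
v=17: a=17^2·(≡5), b=17^2·(≡7) mod 17; (5|17)=-1, (7|17)=-1; (−1)^{2·2·8}·(-1)^2·(-1)^2 = +1.
v=5: a=5^7·(≡3), b=5^19·(≡3) mod 5; (3|5)=-1, (3|5)=-1; (−1)^{7·19·2}·(-1)^19·(-1)^7 = +1.
v=23: a=23^-1·(≡2), b=23^2·(≡11) mod 23; (2|23)=+1, (11|23)=-1; (−1)^{-1·2·11}·(+1)^2·(-1)^-1 = -1.
v=3: a=3^-2·(≡2), b=3^5·(≡1) mod 3; (2|3)=-1, (1|3)=+1; (−1)^{-2·5·1}·(-1)^5·(+1)^-2 = -1.
v=19: a=19^0·(≡17), b=19^1·(≡13) mod 19; (17|19)=+1, (13|19)=-1; (−1)^{0·1·9}·(+1)^1·(-1)^0 = +1.
v=11: a=11^1·(≡4), b=11^1·(≡8) mod 11; (4|11)=+1, (8|11)=-1; (−1)^{1·1·5}·(+1)^1·(-1)^1 = +1.
Ram(1265, 3135) = {3, 23}; no ℚ_3-point on the conic.

[3, 23]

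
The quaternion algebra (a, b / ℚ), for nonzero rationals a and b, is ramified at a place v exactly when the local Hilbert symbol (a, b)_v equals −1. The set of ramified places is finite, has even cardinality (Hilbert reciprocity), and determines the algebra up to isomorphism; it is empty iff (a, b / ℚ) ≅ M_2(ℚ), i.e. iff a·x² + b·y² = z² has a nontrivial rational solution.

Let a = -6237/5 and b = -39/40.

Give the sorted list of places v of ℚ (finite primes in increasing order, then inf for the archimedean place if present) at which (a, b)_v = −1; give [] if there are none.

[3, 11, 13, inf]

(a, b) ≡ (-385, -390) mod (ℚ^×)²; places V = {2, 3, 5, 7, 11, 13, ∞}.
(a,b)_11: α=1, u≡1; β=0, v≡7 (mod 11); (1|11)=+1, (7|11)=-1; sign (−1)^0·+1^0·-1^1 = -1.
(a,b)_5: α=-1, u≡3; β=-1, v≡2 (mod 5); (3|5)=-1, (2|5)=-1; sign (−1)^0·-1^-1·-1^-1 = +1.
(a,b)_∞: sgn(-385)=−, sgn(-390)=−, so -1.
(a,b)_7: α=1, u≡1; β=0, v≡2 (mod 7); (1|7)=+1, (2|7)=+1; sign (−1)^0·+1^0·+1^1 = +1.
(a,b)_2: α=0, β=-3; u≡7, v≡5 (mod 8); ε(u)ε(v)=1·0, αω(v)=0·1, βω(u)=-3·0; sum ≡ 0  ⇒  +1.
(a,b)_3: α=4, u≡2; β=1, v≡2 (mod 3); (2|3)=-1, (2|3)=-1; sign (−1)^0·-1^1·-1^4 = -1.
(a,b)_13: α=0, u≡11; β=1, v≡10 (mod 13); (11|13)=-1, (10|13)=+1; sign (−1)^0·-1^1·+1^0 = -1.
|Ram(-385, -390)| = 4, even; anisotropic at {3, 11, 13, ∞}.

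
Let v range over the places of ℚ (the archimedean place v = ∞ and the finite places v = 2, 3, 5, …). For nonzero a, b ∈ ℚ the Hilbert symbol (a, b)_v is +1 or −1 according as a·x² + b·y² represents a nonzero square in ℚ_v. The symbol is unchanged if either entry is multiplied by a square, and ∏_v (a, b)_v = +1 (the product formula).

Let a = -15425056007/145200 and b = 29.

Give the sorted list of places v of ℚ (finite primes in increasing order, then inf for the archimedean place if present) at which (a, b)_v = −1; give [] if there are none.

Mod squares: a ≡ -69, b ≡ 29. Check v ∈ {∞, 2, 3, 5, 11, 19, 23, 29, 47}.
v=29: a=29^2·(≡15), b=29^1·(≡1) mod 29; (15|29)=-1, (1|29)=+1; (−1)^{2·1·14}·(-1)^1·(+1)^2 = -1.
v=19: a=19^2·(≡7), b=19^0·(≡10) mod 19; (7|19)=+1, (10|19)=-1; (−1)^{2·0·9}·(+1)^0·(-1)^2 = +1.
v=47: a=47^2·(≡34), b=47^0·(≡29) mod 47; (34|47)=+1, (29|47)=-1; (−1)^{2·0·23}·(+1)^0·(-1)^2 = +1.
v=11: a=11^-2·(≡2), b=11^0·(≡7) mod 11; (2|11)=-1, (7|11)=-1; (−1)^{-2·0·5}·(-1)^0·(-1)^-2 = +1.
v=5: a=5^-2·(≡1), b=5^0·(≡4) mod 5; (1|5)=+1, (4|5)=+1; (−1)^{-2·0·2}·(+1)^0·(+1)^-2 = +1.
v=2: v_2(a)=-4, v_2(b)=0; units ≡ 3, 5 (mod 8); ε·ε+αω+βω = 1·0+-4·1+0·1 ≡ 0  ⇒  (a,b)_2 = +1.
v=23: a=23^1·(≡22), b=23^0·(≡6) mod 23; (22|23)=-1, (6|23)=+1; (−1)^{1·0·11}·(-1)^0·(+1)^1 = +1.
v=∞: -69 < 0 and 29 > 0  ⇒  (a,b)_∞ = +1.
v=3: a=3^-1·(≡1), b=3^0·(≡2) mod 3; (1|3)=+1, (2|3)=-1; (−1)^{-1·0·1}·(+1)^0·(-1)^-1 = -1.
Ram(-69, 29) = {3, 29}; no ℚ_3-point on the conic.

[3, 29]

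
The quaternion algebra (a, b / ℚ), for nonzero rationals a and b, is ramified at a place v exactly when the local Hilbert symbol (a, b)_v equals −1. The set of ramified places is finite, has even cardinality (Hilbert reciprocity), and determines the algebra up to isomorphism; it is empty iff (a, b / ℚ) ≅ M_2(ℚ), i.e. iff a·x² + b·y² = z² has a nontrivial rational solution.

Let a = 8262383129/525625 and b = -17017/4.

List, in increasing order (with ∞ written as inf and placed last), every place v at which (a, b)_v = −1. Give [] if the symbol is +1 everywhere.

(a, b) ≡ (1001, -17017) mod (ℚ^×)²; places V = {2, 5, 7, 11, 13, 17, 29, ∞}.
(a,b)_2: α=0, β=-2; u≡1, v≡7 (mod 8); ε(u)ε(v)=0·1, αω(v)=0·0, βω(u)=-2·0; sum ≡ 0  ⇒  +1.
(a,b)_17: α=2, u≡16; β=1, v≡9 (mod 17); (16|17)=+1, (9|17)=+1; sign (−1)^0·+1^1·+1^2 = +1.
(a,b)_29: α=-2, u≡11; β=0, v≡16 (mod 29); (11|29)=-1, (16|29)=+1; sign (−1)^0·-1^0·+1^-2 = +1.
(a,b)_11: α=1, u≡1; β=1, v≡1 (mod 11); (1|11)=+1, (1|11)=+1; sign (−1)^1·+1^1·+1^1 = -1.
(a,b)_13: α=5, u≡4; β=1, v≡1 (mod 13); (4|13)=+1, (1|13)=+1; sign (−1)^0·+1^1·+1^5 = +1.
(a,b)_∞: sgn(1001)=+, sgn(-17017)=−, so +1.
(a,b)_7: α=1, u≡3; β=1, v≡3 (mod 7); (3|7)=-1, (3|7)=-1; sign (−1)^1·-1^1·-1^1 = -1.
(a,b)_5: α=-4, u≡4; β=0, v≡2 (mod 5); (4|5)=+1, (2|5)=-1; sign (−1)^0·+1^0·-1^-4 = +1.
|Ram(1001, -17017)| = 2, even; anisotropic at {7, 11}.

[7, 11]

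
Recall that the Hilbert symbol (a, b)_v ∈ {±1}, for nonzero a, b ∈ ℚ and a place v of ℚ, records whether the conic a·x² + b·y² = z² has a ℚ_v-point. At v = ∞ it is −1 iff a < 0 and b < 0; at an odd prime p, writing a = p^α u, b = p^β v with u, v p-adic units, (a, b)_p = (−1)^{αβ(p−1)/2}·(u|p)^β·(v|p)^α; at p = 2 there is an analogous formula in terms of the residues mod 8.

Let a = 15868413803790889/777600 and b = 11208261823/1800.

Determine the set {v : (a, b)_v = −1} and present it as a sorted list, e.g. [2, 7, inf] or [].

Mod squares: a ≡ 59334, b ≡ 220286. Check v ∈ {∞, 2, 3, 5, 11, 17, 19, 29, 31}.
v=19: a=19^4·(≡16), b=19^1·(≡5) mod 19; (16|19)=+1, (5|19)=+1; (−1)^{4·1·9}·(+1)^1·(+1)^4 = +1.
v=5: a=5^-2·(≡1), b=5^-2·(≡4) mod 5; (1|5)=+1, (4|5)=+1; (−1)^{-2·-2·2}·(+1)^-2·(+1)^-2 = +1.
v=29: a=29^3·(≡4), b=29^2·(≡17) mod 29; (4|29)=+1, (17|29)=-1; (−1)^{3·2·14}·(+1)^2·(-1)^3 = -1.
v=17: a=17^0·(≡8), b=17^1·(≡1) mod 17; (8|17)=+1, (1|17)=+1; (−1)^{0·1·8}·(+1)^1·(+1)^0 = +1.
v=11: a=11^5·(≡5), b=11^3·(≡10) mod 11; (5|11)=+1, (10|11)=-1; (−1)^{5·3·5}·(+1)^3·(-1)^5 = +1.
v=31: a=31^1·(≡26), b=31^1·(≡10) mod 31; (26|31)=-1, (10|31)=+1; (−1)^{1·1·15}·(-1)^1·(+1)^1 = +1.
v=∞: 59334 > 0 and 220286 > 0  ⇒  (a,b)_∞ = +1.
v=2: v_2(a)=-7, v_2(b)=-3; units ≡ 3, 7 (mod 8); ε·ε+αω+βω = 1·1+-7·0+-3·1 ≡ 0  ⇒  (a,b)_2 = +1.
v=3: a=3^-5·(≡2), b=3^-2·(≡2) mod 3; (2|3)=-1, (2|3)=-1; (−1)^{-5·-2·1}·(-1)^-2·(-1)^-5 = -1.
Ram(59334, 220286) = {3, 29}; no ℚ_3-point on the conic.

[3, 29]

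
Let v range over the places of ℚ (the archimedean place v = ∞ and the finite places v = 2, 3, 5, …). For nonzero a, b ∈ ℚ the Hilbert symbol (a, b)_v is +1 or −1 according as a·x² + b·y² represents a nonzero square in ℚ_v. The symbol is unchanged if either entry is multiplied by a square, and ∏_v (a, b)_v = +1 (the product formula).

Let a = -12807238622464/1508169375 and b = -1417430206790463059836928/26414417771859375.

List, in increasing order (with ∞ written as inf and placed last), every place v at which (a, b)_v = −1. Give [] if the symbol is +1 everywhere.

(a, b) ≡ (-187891, -4321493) mod (ℚ^×)²; places V = {2, 3, 5, 11, 13, 17, 19, 23, 29, 31, ∞}.
(a,b)_∞: sgn(-187891)=−, sgn(-4321493)=−, so -1.
(a,b)_17: α=2, u≡11; β=2, v≡16 (mod 17); (11|17)=-1, (16|17)=+1; sign (−1)^0·-1^2·+1^2 = +1.
(a,b)_11: α=1, u≡6; β=1, v≡8 (mod 11); (6|11)=-1, (8|11)=-1; sign (−1)^1·-1^1·-1^1 = -1.
(a,b)_23: α=0, u≡11; β=3, v≡7 (mod 23); (11|23)=-1, (7|23)=-1; sign (−1)^0·-1^3·-1^0 = -1.
(a,b)_2: α=8, β=14; u≡5, v≡3 (mod 8); ε(u)ε(v)=0·1, αω(v)=8·1, βω(u)=14·1; sum ≡ 0  ⇒  +1.
(a,b)_19: α=1, u≡12; β=1, v≡8 (mod 19); (12|19)=-1, (8|19)=-1; sign (−1)^1·-1^1·-1^1 = -1.
(a,b)_3: α=-4, u≡2; β=-10, v≡1 (mod 3); (2|3)=-1, (1|3)=+1; sign (−1)^0·-1^-10·+1^-4 = +1.
(a,b)_31: α=-3, u≡17; β=-5, v≡28 (mod 31); (17|31)=-1, (28|31)=+1; sign (−1)^1·-1^-5·+1^-3 = +1.
(a,b)_13: α=4, u≡8; β=6, v≡7 (mod 13); (8|13)=-1, (7|13)=-1; sign (−1)^0·-1^6·-1^4 = +1.
(a,b)_5: α=-4, u≡1; β=-6, v≡3 (mod 5); (1|5)=+1, (3|5)=-1; sign (−1)^0·+1^-6·-1^-4 = +1.
(a,b)_29: α=1, u≡8; β=3, v≡2 (mod 29); (8|29)=-1, (2|29)=-1; sign (−1)^0·-1^3·-1^1 = +1.
(-187891, -4321493 / ℚ) ramifies at {11, 19, 23, ∞}: a division algebra.

[11, 19, 23, inf]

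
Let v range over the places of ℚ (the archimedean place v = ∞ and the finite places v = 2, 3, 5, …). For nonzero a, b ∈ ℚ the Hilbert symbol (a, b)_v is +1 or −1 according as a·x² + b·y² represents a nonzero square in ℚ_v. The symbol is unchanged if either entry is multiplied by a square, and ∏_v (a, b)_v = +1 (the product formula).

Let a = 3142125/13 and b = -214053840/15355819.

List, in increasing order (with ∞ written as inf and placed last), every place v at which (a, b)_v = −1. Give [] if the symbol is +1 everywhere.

[5, 13]

(a, b) ≡ (3705, -25935) mod (ℚ^×)²; places V = {2, 3, 5, 7, 11, 13, 19, 29, 31, ∞}.
(a,b)_2: α=0, β=4; u≡1, v≡1 (mod 8); ε(u)ε(v)=0·0, αω(v)=0·0, βω(u)=4·0; sum ≡ 0  ⇒  +1.
(a,b)_11: α=0, u≡4; β=2, v≡4 (mod 11); (4|11)=+1, (4|11)=+1; sign (−1)^0·+1^2·+1^0 = +1.
(a,b)_13: α=-1, u≡12; β=1, v≡5 (mod 13); (12|13)=+1, (5|13)=-1; sign (−1)^0·+1^1·-1^-1 = -1.
(a,b)_∞: sgn(3705)=+, sgn(-25935)=−, so +1.
(a,b)_3: α=3, u≡2; β=5, v≡1 (mod 3); (2|3)=-1, (1|3)=+1; sign (−1)^1·-1^5·+1^3 = +1.
(a,b)_19: α=1, u≡16; β=-1, v≡15 (mod 19); (16|19)=+1, (15|19)=-1; sign (−1)^1·+1^-1·-1^1 = +1.
(a,b)_5: α=3, u≡4; β=1, v≡3 (mod 5); (4|5)=+1, (3|5)=-1; sign (−1)^0·+1^1·-1^3 = -1.
(a,b)_29: α=0, u≡7; β=-2, v≡5 (mod 29); (7|29)=+1, (5|29)=+1; sign (−1)^0·+1^-2·+1^0 = +1.
(a,b)_7: α=2, u≡2; β=1, v≡3 (mod 7); (2|7)=+1, (3|7)=-1; sign (−1)^0·+1^1·-1^2 = +1.
(a,b)_31: α=0, u≡14; β=-2, v≡12 (mod 31); (14|31)=+1, (12|31)=-1; sign (−1)^0·+1^-2·-1^0 = +1.
Ram(3705, -25935) = {5, 13}; no ℚ_5-point on the conic.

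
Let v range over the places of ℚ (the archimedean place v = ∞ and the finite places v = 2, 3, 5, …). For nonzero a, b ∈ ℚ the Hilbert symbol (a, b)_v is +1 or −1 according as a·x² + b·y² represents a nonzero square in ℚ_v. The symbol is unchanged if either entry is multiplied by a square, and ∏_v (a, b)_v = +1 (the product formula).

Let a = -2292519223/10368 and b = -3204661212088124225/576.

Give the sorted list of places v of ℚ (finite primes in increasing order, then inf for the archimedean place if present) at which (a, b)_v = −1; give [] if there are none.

[29, 31, 41, inf]

Mod squares: a ≡ -2727566, b ≡ -41. Check v ∈ {∞, 2, 3, 5, 29, 31, 37, 41}.
v=31: a=31^1·(≡29), b=31^2·(≡22) mod 31; (29|31)=-1, (22|31)=-1; (−1)^{1·2·15}·(-1)^2·(-1)^1 = -1.
v=37: a=37^1·(≡23), b=37^2·(≡16) mod 37; (23|37)=-1, (16|37)=+1; (−1)^{1·2·18}·(-1)^2·(+1)^1 = +1.
v=2: v_2(a)=-7, v_2(b)=-6; units ≡ 1, 7 (mod 8); ε·ε+αω+βω = 0·1+-7·0+-6·0 ≡ 0  ⇒  (a,b)_2 = +1.
v=29: a=29^1·(≡7), b=29^2·(≡2) mod 29; (7|29)=+1, (2|29)=-1; (−1)^{1·2·14}·(+1)^2·(-1)^1 = -1.
v=5: a=5^0·(≡4), b=5^2·(≡1) mod 5; (4|5)=+1, (1|5)=+1; (−1)^{0·2·2}·(+1)^2·(+1)^0 = +1.
v=∞: -2727566 < 0 and -41 < 0  ⇒  (a,b)_∞ = -1.
v=3: a=3^-4·(≡1), b=3^-2·(≡1) mod 3; (1|3)=+1, (1|3)=+1; (−1)^{-4·-2·1}·(+1)^-2·(+1)^-4 = +1.
v=41: a=41^3·(≡27), b=41^5·(≡4) mod 41; (27|41)=-1, (4|41)=+1; (−1)^{3·5·20}·(-1)^5·(+1)^3 = -1.
(-2727566, -41 / ℚ) ramifies at {29, 31, 41, ∞}: a division algebra.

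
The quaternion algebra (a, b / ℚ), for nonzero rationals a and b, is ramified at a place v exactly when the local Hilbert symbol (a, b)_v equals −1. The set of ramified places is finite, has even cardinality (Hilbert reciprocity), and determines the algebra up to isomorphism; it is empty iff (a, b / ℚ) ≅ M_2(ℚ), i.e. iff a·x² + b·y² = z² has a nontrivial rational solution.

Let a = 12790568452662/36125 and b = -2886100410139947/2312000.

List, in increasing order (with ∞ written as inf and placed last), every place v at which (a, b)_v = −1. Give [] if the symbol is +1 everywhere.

(a, b) ≡ (110, -15015) mod (ℚ^×)²; places V = {2, 3, 5, 7, 11, 13, 17, 19, ∞}.
(a,b)_∞: sgn(110)=+, sgn(-15015)=−, so +1.
(a,b)_5: α=-3, u≡3; β=-3, v≡3 (mod 5); (3|5)=-1, (3|5)=-1; sign (−1)^0·-1^-3·-1^-3 = +1.
(a,b)_11: α=1, u≡8; β=1, v≡10 (mod 11); (8|11)=-1, (10|11)=-1; sign (−1)^1·-1^1·-1^1 = -1.
(a,b)_3: α=4, u≡2; β=9, v≡2 (mod 3); (2|3)=-1, (2|3)=-1; sign (−1)^0·-1^9·-1^4 = -1.
(a,b)_7: α=6, u≡6; β=5, v≡1 (mod 7); (6|7)=-1, (1|7)=+1; sign (−1)^0·-1^5·+1^6 = -1.
(a,b)_19: α=2, u≡14; β=2, v≡2 (mod 19); (14|19)=-1, (2|19)=-1; sign (−1)^0·-1^2·-1^2 = +1.
(a,b)_13: α=2, u≡5; β=3, v≡6 (mod 13); (5|13)=-1, (6|13)=-1; sign (−1)^0·-1^3·-1^2 = -1.
(a,b)_2: α=1, β=-6; u≡7, v≡1 (mod 8); ε(u)ε(v)=1·0, αω(v)=1·0, βω(u)=-6·0; sum ≡ 0  ⇒  +1.
(a,b)_17: α=-2, u≡1; β=-2, v≡13 (mod 17); (1|17)=+1, (13|17)=+1; sign (−1)^0·+1^-2·+1^-2 = +1.
|Ram(110, -15015)| = 4, even; anisotropic at {3, 7, 11, 13}.

[3, 7, 11, 13]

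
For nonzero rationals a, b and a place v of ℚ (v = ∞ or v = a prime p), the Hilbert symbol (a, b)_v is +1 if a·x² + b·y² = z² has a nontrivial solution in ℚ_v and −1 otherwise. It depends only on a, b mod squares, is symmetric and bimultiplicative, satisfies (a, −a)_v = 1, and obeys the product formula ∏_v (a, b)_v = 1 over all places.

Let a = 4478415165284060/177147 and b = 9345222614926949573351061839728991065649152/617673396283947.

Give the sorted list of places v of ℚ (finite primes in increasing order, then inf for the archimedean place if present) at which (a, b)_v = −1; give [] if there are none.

Mod squares: a ≡ 95548245, b ≡ 190281. Check v ∈ {∞, 2, 3, 5, 7, 11, 13, 17, 19, 37, 41}.
v=17: a=17^1·(≡4), b=17^3·(≡3) mod 17; (4|17)=+1, (3|17)=-1; (−1)^{1·3·8}·(+1)^3·(-1)^1 = -1.
v=3: a=3^-11·(≡2), b=3^-31·(≡1) mod 3; (2|3)=-1, (1|3)=+1; (−1)^{-11·-31·1}·(-1)^-31·(+1)^-11 = +1.
v=19: a=19^1·(≡4), b=19^2·(≡15) mod 19; (4|19)=+1, (15|19)=-1; (−1)^{1·2·9}·(+1)^2·(-1)^1 = -1.
v=11: a=11^4·(≡5), b=11^12·(≡1) mod 11; (5|11)=+1, (1|11)=+1; (−1)^{4·12·5}·(+1)^12·(+1)^4 = +1.
v=41: a=41^1·(≡5), b=41^3·(≡2) mod 41; (5|41)=+1, (2|41)=+1; (−1)^{1·3·20}·(+1)^3·(+1)^1 = +1.
v=13: a=13^1·(≡12), b=13^3·(≡12) mod 13; (12|13)=+1, (12|13)=+1; (−1)^{1·3·6}·(+1)^3·(+1)^1 = +1.
v=7: a=7^4·(≡4), b=7^11·(≡4) mod 7; (4|7)=+1, (4|7)=+1; (−1)^{4·11·3}·(+1)^11·(+1)^4 = +1.
v=37: a=37^1·(≡27), b=37^2·(≡26) mod 37; (27|37)=+1, (26|37)=+1; (−1)^{1·2·18}·(+1)^2·(+1)^1 = +1.
v=5: a=5^1·(≡1), b=5^0·(≡1) mod 5; (1|5)=+1, (1|5)=+1; (−1)^{1·0·2}·(+1)^0·(+1)^1 = +1.
v=2: v_2(a)=2, v_2(b)=12; units ≡ 5, 1 (mod 8); ε·ε+αω+βω = 0·0+2·0+12·1 ≡ 0  ⇒  (a,b)_2 = +1.
v=∞: 95548245 > 0 and 190281 > 0  ⇒  (a,b)_∞ = +1.
(95548245, 190281 / ℚ) ramifies at {17, 19}: a division algebra.

[17, 19]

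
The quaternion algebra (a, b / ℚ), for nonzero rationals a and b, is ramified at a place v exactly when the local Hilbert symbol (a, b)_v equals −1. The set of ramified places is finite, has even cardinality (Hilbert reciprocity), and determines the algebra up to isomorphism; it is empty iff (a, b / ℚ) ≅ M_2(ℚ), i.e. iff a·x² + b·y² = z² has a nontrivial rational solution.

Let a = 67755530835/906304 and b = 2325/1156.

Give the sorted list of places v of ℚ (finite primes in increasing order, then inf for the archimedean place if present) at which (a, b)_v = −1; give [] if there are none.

Mod squares: a ≡ 115, b ≡ 93. Check v ∈ {∞, 2, 3, 5, 7, 17, 23, 29, 31}.
v=31: a=31^2·(≡17), b=31^1·(≡29) mod 31; (17|31)=-1, (29|31)=-1; (−1)^{2·1·15}·(-1)^1·(-1)^2 = -1.
v=5: a=5^1·(≡3), b=5^2·(≡3) mod 5; (3|5)=-1, (3|5)=-1; (−1)^{1·2·2}·(-1)^2·(-1)^1 = -1.
v=∞: 115 > 0 and 93 > 0  ⇒  (a,b)_∞ = +1.
v=23: a=23^1·(≡19), b=23^0·(≡8) mod 23; (19|23)=-1, (8|23)=+1; (−1)^{1·0·11}·(-1)^0·(+1)^1 = +1.
v=17: a=17^-2·(≡4), b=17^-2·(≡16) mod 17; (4|17)=+1, (16|17)=+1; (−1)^{-2·-2·8}·(+1)^-2·(+1)^-2 = +1.
v=2: v_2(a)=-6, v_2(b)=-2; units ≡ 3, 5 (mod 8); ε·ε+αω+βω = 1·0+-6·1+-2·1 ≡ 0  ⇒  (a,b)_2 = +1.
v=7: a=7^-2·(≡3), b=7^0·(≡1) mod 7; (3|7)=-1, (1|7)=+1; (−1)^{-2·0·3}·(-1)^0·(+1)^-2 = +1.
v=29: a=29^2·(≡4), b=29^0·(≡6) mod 29; (4|29)=+1, (6|29)=+1; (−1)^{2·0·14}·(+1)^0·(+1)^2 = +1.
v=3: a=3^6·(≡1), b=3^1·(≡1) mod 3; (1|3)=+1, (1|3)=+1; (−1)^{6·1·1}·(+1)^1·(+1)^6 = +1.
Ram(115, 93) = {5, 31}; no ℚ_5-point on the conic.

[5, 31]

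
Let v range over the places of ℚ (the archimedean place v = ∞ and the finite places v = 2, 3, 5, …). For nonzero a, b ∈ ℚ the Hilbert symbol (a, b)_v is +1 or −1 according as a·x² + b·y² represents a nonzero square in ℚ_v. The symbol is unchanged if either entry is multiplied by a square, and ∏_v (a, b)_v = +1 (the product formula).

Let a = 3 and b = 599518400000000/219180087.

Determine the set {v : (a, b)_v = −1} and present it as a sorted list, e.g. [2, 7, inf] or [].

[19, 41]

Mod squares: a ≡ 3, b ≡ 8618077. Check v ∈ {∞, 2, 3, 5, 7, 13, 19, 23, 37, 41}.
v=3: a=3^1·(≡1), b=3^-4·(≡1) mod 3; (1|3)=+1, (1|3)=+1; (−1)^{1·-4·1}·(+1)^-4·(+1)^1 = +1.
v=23: a=23^0·(≡3), b=23^-1·(≡4) mod 23; (3|23)=+1, (4|23)=+1; (−1)^{0·-1·11}·(+1)^-1·(+1)^0 = +1.
v=19: a=19^0·(≡3), b=19^1·(≡13) mod 19; (3|19)=-1, (13|19)=-1; (−1)^{0·1·9}·(-1)^1·(-1)^0 = -1.
v=∞: 3 > 0 and 8618077 > 0  ⇒  (a,b)_∞ = +1.
v=41: a=41^0·(≡3), b=41^1·(≡9) mod 41; (3|41)=-1, (9|41)=+1; (−1)^{0·1·20}·(-1)^1·(+1)^0 = -1.
v=7: a=7^0·(≡3), b=7^-6·(≡5) mod 7; (3|7)=-1, (5|7)=-1; (−1)^{0·-6·3}·(-1)^-6·(-1)^0 = +1.
v=37: a=37^0·(≡3), b=37^1·(≡32) mod 37; (3|37)=+1, (32|37)=-1; (−1)^{0·1·18}·(+1)^1·(-1)^0 = +1.
v=2: v_2(a)=0, v_2(b)=12; units ≡ 3, 5 (mod 8); ε·ε+αω+βω = 1·0+0·1+12·1 ≡ 0  ⇒  (a,b)_2 = +1.
v=5: a=5^0·(≡3), b=5^8·(≡2) mod 5; (3|5)=-1, (2|5)=-1; (−1)^{0·8·2}·(-1)^8·(-1)^0 = +1.
v=13: a=13^0·(≡3), b=13^1·(≡6) mod 13; (3|13)=+1, (6|13)=-1; (−1)^{0·1·6}·(+1)^1·(-1)^0 = +1.
(3, 8618077 / ℚ) ramifies at {19, 41}: a division algebra.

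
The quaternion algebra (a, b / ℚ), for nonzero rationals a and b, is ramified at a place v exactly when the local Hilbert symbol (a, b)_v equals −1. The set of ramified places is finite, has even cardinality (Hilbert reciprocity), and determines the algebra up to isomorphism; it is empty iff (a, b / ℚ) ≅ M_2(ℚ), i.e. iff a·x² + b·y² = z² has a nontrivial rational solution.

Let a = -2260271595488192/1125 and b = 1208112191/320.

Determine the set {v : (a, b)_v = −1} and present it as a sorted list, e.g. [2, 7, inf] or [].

[5, 11, 23, 31]

Mod squares: a ≡ -715, b ≡ 20901595. Check v ∈ {∞, 2, 3, 5, 11, 13, 17, 23, 31, 41}.
v=3: a=3^-2·(≡2), b=3^0·(≡1) mod 3; (2|3)=-1, (1|3)=+1; (−1)^{-2·0·1}·(-1)^0·(+1)^-2 = +1.
v=11: a=11^1·(≡1), b=11^1·(≡3) mod 11; (1|11)=+1, (3|11)=+1; (−1)^{1·1·5}·(+1)^1·(+1)^1 = -1.
v=2: v_2(a)=6, v_2(b)=-6; units ≡ 5, 3 (mod 8); ε·ε+αω+βω = 0·1+6·1+-6·1 ≡ 0  ⇒  (a,b)_2 = +1.
v=13: a=13^1·(≡3), b=13^1·(≡3) mod 13; (3|13)=+1, (3|13)=+1; (−1)^{1·1·6}·(+1)^1·(+1)^1 = +1.
v=41: a=41^2·(≡31), b=41^1·(≡2) mod 41; (31|41)=+1, (2|41)=+1; (−1)^{2·1·20}·(+1)^1·(+1)^2 = +1.
v=31: a=31^2·(≡22), b=31^1·(≡30) mod 31; (22|31)=-1, (30|31)=-1; (−1)^{2·1·15}·(-1)^1·(-1)^2 = -1.
v=23: a=23^2·(≡15), b=23^1·(≡12) mod 23; (15|23)=-1, (12|23)=+1; (−1)^{2·1·11}·(-1)^1·(+1)^2 = -1.
v=∞: -715 < 0 and 20901595 > 0  ⇒  (a,b)_∞ = +1.
v=5: a=5^-3·(≡2), b=5^-1·(≡4) mod 5; (2|5)=-1, (4|5)=+1; (−1)^{-3·-1·2}·(-1)^-1·(+1)^-3 = -1.
v=17: a=17^2·(≡4), b=17^2·(≡5) mod 17; (4|17)=+1, (5|17)=-1; (−1)^{2·2·8}·(+1)^2·(-1)^2 = +1.
Ram(-715, 20901595) = {5, 11, 23, 31}; no ℚ_5-point on the conic.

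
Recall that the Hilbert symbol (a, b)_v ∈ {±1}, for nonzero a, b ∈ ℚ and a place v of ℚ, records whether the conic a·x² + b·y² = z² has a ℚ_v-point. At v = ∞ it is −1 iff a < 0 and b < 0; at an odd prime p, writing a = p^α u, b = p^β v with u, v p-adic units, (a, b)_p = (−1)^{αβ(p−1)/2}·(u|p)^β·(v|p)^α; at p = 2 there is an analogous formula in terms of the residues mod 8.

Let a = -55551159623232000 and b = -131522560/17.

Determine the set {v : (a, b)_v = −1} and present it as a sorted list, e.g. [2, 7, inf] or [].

(a, b) ≡ (-76570, -3230) mod (ℚ^×)²; places V = {2, 3, 5, 7, 13, 17, 19, 31, ∞}.
(a,b)_13: α=5, u≡10; β=2, v≡11 (mod 13); (10|13)=+1, (11|13)=-1; sign (−1)^0·+1^2·-1^5 = -1.
(a,b)_5: α=3, u≡4; β=1, v≡4 (mod 5); (4|5)=+1, (4|5)=+1; sign (−1)^0·+1^1·+1^3 = +1.
(a,b)_19: α=1, u≡9; β=1, v≡4 (mod 19); (9|19)=+1, (4|19)=+1; sign (−1)^1·+1^1·+1^1 = -1.
(a,b)_7: α=2, u≡3; β=0, v≡2 (mod 7); (3|7)=-1, (2|7)=+1; sign (−1)^0·-1^0·+1^2 = +1.
(a,b)_∞: sgn(-76570)=−, sgn(-3230)=−, so -1.
(a,b)_3: α=4, u≡2; β=0, v≡1 (mod 3); (2|3)=-1, (1|3)=+1; sign (−1)^0·-1^0·+1^4 = +1.
(a,b)_2: α=9, β=13; u≡3, v≡1 (mod 8); ε(u)ε(v)=1·0, αω(v)=9·0, βω(u)=13·1; sum ≡ 1  ⇒  -1.
(a,b)_31: α=1, u≡5; β=0, v≡16 (mod 31); (5|31)=+1, (16|31)=+1; sign (−1)^0·+1^0·+1^1 = +1.
(a,b)_17: α=0, u≡8; β=-1, v≡14 (mod 17); (8|17)=+1, (14|17)=-1; sign (−1)^0·+1^-1·-1^0 = +1.
|Ram(-76570, -3230)| = 4, even; anisotropic at {2, 13, 19, ∞}.

[2, 13, 19, inf]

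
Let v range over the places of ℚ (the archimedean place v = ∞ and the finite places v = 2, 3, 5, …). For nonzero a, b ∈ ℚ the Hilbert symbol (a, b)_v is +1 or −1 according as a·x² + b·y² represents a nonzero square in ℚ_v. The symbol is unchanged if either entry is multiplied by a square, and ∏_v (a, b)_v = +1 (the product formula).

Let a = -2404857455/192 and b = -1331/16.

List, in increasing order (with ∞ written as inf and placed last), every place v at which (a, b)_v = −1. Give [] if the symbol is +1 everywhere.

[7, 11, 13, inf]

Mod squares: a ≡ -1365, b ≡ -11. Check v ∈ {∞, 2, 3, 5, 7, 11, 13, 19}.
v=5: a=5^1·(≡2), b=5^0·(≡4) mod 5; (2|5)=-1, (4|5)=+1; (−1)^{1·0·2}·(-1)^0·(+1)^1 = +1.
v=∞: -1365 < 0 and -11 < 0  ⇒  (a,b)_∞ = -1.
v=3: a=3^-1·(≡1), b=3^0·(≡1) mod 3; (1|3)=+1, (1|3)=+1; (−1)^{-1·0·1}·(+1)^0·(+1)^-1 = +1.
v=19: a=19^2·(≡15), b=19^0·(≡13) mod 19; (15|19)=-1, (13|19)=-1; (−1)^{2·0·9}·(-1)^0·(-1)^2 = +1.
v=2: v_2(a)=-6, v_2(b)=-4; units ≡ 3, 5 (mod 8); ε·ε+αω+βω = 1·0+-6·1+-4·1 ≡ 0  ⇒  (a,b)_2 = +1.
v=7: a=7^1·(≡1), b=7^0·(≡3) mod 7; (1|7)=+1, (3|7)=-1; (−1)^{1·0·3}·(+1)^0·(-1)^1 = -1.
v=11: a=11^4·(≡6), b=11^3·(≡2) mod 11; (6|11)=-1, (2|11)=-1; (−1)^{4·3·5}·(-1)^3·(-1)^4 = -1.
v=13: a=13^1·(≡12), b=13^0·(≡7) mod 13; (12|13)=+1, (7|13)=-1; (−1)^{1·0·6}·(+1)^0·(-1)^1 = -1.
(-1365, -11 / ℚ) ramifies at {7, 11, 13, ∞}: a division algebra.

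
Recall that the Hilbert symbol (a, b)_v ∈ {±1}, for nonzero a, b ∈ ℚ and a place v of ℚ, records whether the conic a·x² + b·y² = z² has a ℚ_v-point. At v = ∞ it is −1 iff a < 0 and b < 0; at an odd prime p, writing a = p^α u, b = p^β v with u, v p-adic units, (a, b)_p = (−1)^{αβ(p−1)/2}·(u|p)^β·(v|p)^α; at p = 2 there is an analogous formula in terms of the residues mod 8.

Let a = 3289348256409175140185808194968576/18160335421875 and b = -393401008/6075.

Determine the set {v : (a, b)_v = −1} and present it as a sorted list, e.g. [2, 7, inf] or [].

Mod squares: a ≡ 93, b ≡ -12441. Check v ∈ {∞, 2, 3, 5, 7, 11, 13, 29, 31, 41}.
v=2: v_2(a)=10, v_2(b)=4; units ≡ 5, 7 (mod 8); ε·ε+αω+βω = 0·1+10·0+4·1 ≡ 0  ⇒  (a,b)_2 = +1.
v=29: a=29^4·(≡20), b=29^1·(≡9) mod 29; (20|29)=+1, (9|29)=+1; (−1)^{4·1·14}·(+1)^1·(+1)^4 = +1.
v=3: a=3^-19·(≡1), b=3^-5·(≡2) mod 3; (1|3)=+1, (2|3)=-1; (−1)^{-19·-5·1}·(+1)^-5·(-1)^-19 = +1.
v=31: a=31^1·(≡17), b=31^0·(≡3) mod 31; (17|31)=-1, (3|31)=-1; (−1)^{1·0·15}·(-1)^0·(-1)^1 = -1.
v=7: a=7^6·(≡1), b=7^2·(≡5) mod 7; (1|7)=+1, (5|7)=-1; (−1)^{6·2·3}·(+1)^2·(-1)^6 = +1.
v=11: a=11^10·(≡1), b=11^3·(≡8) mod 11; (1|11)=+1, (8|11)=-1; (−1)^{10·3·5}·(+1)^3·(-1)^10 = +1.
v=5: a=5^-6·(≡3), b=5^-2·(≡4) mod 5; (3|5)=-1, (4|5)=+1; (−1)^{-6·-2·2}·(-1)^-2·(+1)^-6 = +1.
v=13: a=13^4·(≡11), b=13^1·(≡11) mod 13; (11|13)=-1, (11|13)=-1; (−1)^{4·1·6}·(-1)^1·(-1)^4 = -1.
v=∞: 93 > 0 and -12441 < 0  ⇒  (a,b)_∞ = +1.
v=41: a=41^2·(≡29), b=41^0·(≡32) mod 41; (29|41)=-1, (32|41)=+1; (−1)^{2·0·20}·(-1)^0·(+1)^2 = +1.
(93, -12441 / ℚ) ramifies at {13, 31}: a division algebra.

[13, 31]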